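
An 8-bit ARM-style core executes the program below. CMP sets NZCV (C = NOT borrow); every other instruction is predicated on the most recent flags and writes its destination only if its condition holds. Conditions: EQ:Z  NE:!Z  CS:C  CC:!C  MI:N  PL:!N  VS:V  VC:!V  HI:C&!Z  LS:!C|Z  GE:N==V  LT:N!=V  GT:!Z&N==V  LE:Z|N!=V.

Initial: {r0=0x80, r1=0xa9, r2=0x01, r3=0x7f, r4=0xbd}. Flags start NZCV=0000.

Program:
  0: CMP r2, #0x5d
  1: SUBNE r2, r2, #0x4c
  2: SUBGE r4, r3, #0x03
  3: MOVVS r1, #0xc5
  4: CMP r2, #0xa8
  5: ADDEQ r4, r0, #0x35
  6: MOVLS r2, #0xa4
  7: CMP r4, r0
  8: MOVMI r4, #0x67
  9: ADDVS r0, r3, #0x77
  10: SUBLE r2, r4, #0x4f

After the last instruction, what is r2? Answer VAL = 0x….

VAL = 0xb5

[0] flags=1000 → (cmp)
[1] flags=1000 NE?T → r2=0xb5
[2] flags=1000 GE?F → skip
[3] flags=1000 VS?F → skip
[4] flags=0010 → (cmp)
[5] flags=0010 EQ?F → skip
[6] flags=0010 LS?F → skip
[7] flags=0010 → (cmp)
[8] flags=0010 MI?F → skip
[9] flags=0010 VS?F → skip
[10] flags=0010 LE?F → skip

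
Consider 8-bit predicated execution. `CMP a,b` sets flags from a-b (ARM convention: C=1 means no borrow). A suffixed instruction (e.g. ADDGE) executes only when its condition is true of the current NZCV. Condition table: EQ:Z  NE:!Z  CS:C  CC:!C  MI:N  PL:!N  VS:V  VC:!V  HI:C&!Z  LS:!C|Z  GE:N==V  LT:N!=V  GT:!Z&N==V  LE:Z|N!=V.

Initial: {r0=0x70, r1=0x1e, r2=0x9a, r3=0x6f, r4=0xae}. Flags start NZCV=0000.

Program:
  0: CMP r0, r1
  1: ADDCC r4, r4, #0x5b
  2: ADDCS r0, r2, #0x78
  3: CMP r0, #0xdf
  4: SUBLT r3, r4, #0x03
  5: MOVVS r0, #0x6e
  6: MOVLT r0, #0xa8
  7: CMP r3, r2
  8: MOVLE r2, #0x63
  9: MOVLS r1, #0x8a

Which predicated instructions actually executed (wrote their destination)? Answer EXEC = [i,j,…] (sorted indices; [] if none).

EXEC = [2,9]

[0] flags=0010 → (cmp)
[1] flags=0010 CC?F → skip
[2] flags=0010 CS?T → r0=0x12
[3] flags=0000 → (cmp)
[4] flags=0000 LT?F → skip
[5] flags=0000 VS?F → skip
[6] flags=0000 LT?F → skip
[7] flags=1001 → (cmp)
[8] flags=1001 LE?F → skip
[9] flags=1001 LS?T → r1=0x8a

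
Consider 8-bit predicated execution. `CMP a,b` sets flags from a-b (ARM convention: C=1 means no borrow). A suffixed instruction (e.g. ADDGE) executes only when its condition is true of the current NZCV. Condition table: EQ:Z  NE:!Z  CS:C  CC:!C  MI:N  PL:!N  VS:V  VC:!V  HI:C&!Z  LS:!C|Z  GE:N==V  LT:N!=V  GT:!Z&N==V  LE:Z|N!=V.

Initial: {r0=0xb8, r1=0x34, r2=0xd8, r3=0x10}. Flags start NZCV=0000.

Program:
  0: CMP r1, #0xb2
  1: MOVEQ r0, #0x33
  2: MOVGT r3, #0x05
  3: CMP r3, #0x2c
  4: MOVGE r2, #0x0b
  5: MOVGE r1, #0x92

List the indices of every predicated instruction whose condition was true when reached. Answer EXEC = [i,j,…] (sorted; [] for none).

EXEC = [2]

[0] flags=1001 → (cmp)
[1] flags=1001 EQ?F → skip
[2] flags=1001 GT?T → r3=0x05
[3] flags=1000 → (cmp)
[4] flags=1000 GE?F → skip
[5] flags=1000 GE?F → skip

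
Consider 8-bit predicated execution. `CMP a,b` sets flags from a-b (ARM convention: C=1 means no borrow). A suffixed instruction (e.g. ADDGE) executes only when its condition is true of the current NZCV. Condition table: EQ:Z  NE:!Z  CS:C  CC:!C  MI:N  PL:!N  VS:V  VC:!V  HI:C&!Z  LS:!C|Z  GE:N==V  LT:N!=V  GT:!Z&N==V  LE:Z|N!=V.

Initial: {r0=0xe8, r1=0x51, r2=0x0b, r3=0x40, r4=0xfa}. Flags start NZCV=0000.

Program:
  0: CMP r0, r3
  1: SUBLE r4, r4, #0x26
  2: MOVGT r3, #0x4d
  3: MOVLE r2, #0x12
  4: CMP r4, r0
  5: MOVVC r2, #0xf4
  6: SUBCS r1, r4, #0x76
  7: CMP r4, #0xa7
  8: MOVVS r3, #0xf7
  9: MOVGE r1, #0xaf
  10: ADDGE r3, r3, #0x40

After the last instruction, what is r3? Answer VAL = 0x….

[0] flags=1010 → (cmp)
[1] flags=1010 LE?T → r4=0xd4
[2] flags=1010 GT?F → skip
[3] flags=1010 LE?T → r2=0x12
[4] flags=1000 → (cmp)
[5] flags=1000 VC?T → r2=0xf4
[6] flags=1000 CS?F → skip
[7] flags=0010 → (cmp)
[8] flags=0010 VS?F → skip
[9] flags=0010 GE?T → r1=0xaf
[10] flags=0010 GE?T → r3=0x80

VAL = 0x80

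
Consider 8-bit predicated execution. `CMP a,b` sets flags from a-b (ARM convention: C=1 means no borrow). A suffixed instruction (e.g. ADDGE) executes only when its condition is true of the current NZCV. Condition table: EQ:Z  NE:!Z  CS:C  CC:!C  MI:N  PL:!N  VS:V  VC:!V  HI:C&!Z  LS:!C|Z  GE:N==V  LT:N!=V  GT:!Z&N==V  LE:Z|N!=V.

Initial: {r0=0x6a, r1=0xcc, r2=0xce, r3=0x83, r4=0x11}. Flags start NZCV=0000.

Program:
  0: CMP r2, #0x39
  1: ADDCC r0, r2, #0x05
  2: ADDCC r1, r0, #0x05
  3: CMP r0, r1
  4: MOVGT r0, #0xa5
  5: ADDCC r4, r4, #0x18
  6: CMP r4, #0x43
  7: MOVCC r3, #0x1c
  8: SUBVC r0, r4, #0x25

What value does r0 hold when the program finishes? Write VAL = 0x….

0: ✓ CMP  NZCV=1010
1: · ADDCC
2: · ADDCC
3: ✓ CMP  NZCV=1001
4: ✓ MOVGT  r0←0xa5
5: ✓ ADDCC  r4←0x29
6: ✓ CMP  NZCV=1000
7: ✓ MOVCC  r3←0x1c
8: ✓ SUBVC  r0←0x04

VAL = 0x04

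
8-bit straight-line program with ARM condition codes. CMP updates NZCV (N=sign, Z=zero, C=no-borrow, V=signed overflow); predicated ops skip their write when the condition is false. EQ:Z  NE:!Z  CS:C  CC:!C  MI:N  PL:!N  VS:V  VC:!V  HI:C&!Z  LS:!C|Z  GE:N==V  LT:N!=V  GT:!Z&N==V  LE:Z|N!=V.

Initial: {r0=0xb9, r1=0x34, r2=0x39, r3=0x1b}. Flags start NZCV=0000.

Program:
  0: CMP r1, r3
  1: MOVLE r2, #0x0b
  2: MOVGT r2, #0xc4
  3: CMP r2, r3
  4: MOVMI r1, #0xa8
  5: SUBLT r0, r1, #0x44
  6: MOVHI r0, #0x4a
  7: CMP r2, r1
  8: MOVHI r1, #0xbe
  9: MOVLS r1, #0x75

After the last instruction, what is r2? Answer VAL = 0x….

VAL = 0xc4

[0] flags=0010 → (cmp)
[1] flags=0010 LE?F → skip
[2] flags=0010 GT?T → r2=0xc4
[3] flags=1010 → (cmp)
[4] flags=1010 MI?T → r1=0xa8
[5] flags=1010 LT?T → r0=0x64
[6] flags=1010 HI?T → r0=0x4a
[7] flags=0010 → (cmp)
[8] flags=0010 HI?T → r1=0xbe
[9] flags=0010 LS?F → skip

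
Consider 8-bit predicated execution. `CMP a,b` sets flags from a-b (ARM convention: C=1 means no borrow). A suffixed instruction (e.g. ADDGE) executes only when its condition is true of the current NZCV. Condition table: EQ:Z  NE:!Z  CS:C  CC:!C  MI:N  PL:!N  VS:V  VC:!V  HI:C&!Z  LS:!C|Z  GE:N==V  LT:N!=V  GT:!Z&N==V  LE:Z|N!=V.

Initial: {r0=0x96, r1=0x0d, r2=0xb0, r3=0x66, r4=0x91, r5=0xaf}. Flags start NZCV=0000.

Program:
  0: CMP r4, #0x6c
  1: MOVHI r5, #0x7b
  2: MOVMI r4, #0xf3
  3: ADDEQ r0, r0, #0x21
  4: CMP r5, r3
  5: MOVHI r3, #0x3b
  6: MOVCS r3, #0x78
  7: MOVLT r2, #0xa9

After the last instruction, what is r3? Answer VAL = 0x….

VAL = 0x78

[0] flags=0011 → (cmp)
[1] flags=0011 HI?T → r5=0x7b
[2] flags=0011 MI?F → skip
[3] flags=0011 EQ?F → skip
[4] flags=0010 → (cmp)
[5] flags=0010 HI?T → r3=0x3b
[6] flags=0010 CS?T → r3=0x78
[7] flags=0010 LT?F → skip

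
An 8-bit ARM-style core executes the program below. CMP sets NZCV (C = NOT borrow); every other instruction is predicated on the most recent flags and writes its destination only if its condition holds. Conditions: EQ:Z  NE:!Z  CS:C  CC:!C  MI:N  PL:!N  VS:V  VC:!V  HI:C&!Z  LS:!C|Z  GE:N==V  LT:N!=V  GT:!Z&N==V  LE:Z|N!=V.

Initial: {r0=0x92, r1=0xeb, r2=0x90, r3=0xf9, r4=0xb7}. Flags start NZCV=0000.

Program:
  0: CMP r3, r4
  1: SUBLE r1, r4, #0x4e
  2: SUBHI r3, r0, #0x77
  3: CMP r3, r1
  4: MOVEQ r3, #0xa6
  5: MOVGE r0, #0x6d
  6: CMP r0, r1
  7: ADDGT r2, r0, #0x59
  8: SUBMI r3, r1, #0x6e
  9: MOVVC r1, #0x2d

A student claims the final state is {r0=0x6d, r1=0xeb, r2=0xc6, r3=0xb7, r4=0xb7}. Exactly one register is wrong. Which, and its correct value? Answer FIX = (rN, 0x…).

FIX = (r3, 0x7d)

0: ✓ CMP  NZCV=0010
1: · SUBLE
2: ✓ SUBHI  r3←0x1b
3: ✓ CMP  NZCV=0000
4: · MOVEQ
5: ✓ MOVGE  r0←0x6d
6: ✓ CMP  NZCV=1001
7: ✓ ADDGT  r2←0xc6
8: ✓ SUBMI  r3←0x7d
9: · MOVVC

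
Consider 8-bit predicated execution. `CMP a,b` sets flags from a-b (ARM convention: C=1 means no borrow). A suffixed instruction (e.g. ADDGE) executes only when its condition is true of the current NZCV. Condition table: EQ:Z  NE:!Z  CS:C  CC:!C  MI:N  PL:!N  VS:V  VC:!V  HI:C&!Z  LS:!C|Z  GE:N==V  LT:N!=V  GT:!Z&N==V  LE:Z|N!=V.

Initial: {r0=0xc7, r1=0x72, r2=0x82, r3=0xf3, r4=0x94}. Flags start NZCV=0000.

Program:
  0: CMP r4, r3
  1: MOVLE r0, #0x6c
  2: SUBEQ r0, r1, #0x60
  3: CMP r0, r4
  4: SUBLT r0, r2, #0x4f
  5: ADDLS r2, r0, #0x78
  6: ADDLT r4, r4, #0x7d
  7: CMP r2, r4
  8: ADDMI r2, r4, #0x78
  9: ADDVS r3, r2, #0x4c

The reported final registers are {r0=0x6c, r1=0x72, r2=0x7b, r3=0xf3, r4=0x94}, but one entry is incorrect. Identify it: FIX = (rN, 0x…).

FIX = (r2, 0xe4)

0: ✓ CMP  NZCV=1000
1: ✓ MOVLE  r0←0x6c
2: · SUBEQ
3: ✓ CMP  NZCV=1001
4: · SUBLT
5: ✓ ADDLS  r2←0xe4
6: · ADDLT
7: ✓ CMP  NZCV=0010
8: · ADDMI
9: · ADDVS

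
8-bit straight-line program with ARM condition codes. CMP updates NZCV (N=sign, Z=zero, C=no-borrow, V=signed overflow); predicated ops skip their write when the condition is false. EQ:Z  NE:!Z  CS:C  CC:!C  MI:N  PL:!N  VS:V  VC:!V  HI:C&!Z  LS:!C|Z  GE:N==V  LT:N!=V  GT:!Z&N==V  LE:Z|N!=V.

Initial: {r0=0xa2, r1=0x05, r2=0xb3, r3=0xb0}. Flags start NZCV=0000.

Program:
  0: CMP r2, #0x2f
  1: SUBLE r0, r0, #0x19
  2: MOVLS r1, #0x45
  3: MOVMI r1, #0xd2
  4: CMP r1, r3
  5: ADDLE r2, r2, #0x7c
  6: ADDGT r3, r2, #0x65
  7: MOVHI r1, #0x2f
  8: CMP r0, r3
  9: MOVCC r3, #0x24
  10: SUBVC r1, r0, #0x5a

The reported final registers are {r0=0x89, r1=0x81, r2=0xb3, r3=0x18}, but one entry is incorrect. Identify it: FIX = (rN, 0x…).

FIX = (r1, 0x2f)

0: ✓ CMP  NZCV=1010
1: ✓ SUBLE  r0←0x89
2: · MOVLS
3: ✓ MOVMI  r1←0xd2
4: ✓ CMP  NZCV=0010
5: · ADDLE
6: ✓ ADDGT  r3←0x18
7: ✓ MOVHI  r1←0x2f
8: ✓ CMP  NZCV=0011
9: · MOVCC
10: · SUBVC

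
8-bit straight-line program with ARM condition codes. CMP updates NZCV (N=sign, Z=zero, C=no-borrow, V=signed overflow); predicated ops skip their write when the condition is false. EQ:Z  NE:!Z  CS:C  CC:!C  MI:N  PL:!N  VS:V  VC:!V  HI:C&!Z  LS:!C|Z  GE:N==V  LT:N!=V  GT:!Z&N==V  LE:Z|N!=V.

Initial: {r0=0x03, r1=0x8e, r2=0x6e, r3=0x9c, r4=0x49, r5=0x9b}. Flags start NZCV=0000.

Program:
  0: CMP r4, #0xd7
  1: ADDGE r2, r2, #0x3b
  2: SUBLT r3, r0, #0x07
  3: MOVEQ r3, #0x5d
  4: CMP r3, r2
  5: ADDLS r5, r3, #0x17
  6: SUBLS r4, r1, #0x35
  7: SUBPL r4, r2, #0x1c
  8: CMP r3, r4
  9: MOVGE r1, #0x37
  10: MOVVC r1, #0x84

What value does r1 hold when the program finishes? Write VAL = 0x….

VAL = 0x8e

[0] flags=0000 → (cmp)
[1] flags=0000 GE?T → r2=0xa9
[2] flags=0000 LT?F → skip
[3] flags=0000 EQ?F → skip
[4] flags=1000 → (cmp)
[5] flags=1000 LS?T → r5=0xb3
[6] flags=1000 LS?T → r4=0x59
[7] flags=1000 PL?F → skip
[8] flags=0011 → (cmp)
[9] flags=0011 GE?F → skip
[10] flags=0011 VC?F → skip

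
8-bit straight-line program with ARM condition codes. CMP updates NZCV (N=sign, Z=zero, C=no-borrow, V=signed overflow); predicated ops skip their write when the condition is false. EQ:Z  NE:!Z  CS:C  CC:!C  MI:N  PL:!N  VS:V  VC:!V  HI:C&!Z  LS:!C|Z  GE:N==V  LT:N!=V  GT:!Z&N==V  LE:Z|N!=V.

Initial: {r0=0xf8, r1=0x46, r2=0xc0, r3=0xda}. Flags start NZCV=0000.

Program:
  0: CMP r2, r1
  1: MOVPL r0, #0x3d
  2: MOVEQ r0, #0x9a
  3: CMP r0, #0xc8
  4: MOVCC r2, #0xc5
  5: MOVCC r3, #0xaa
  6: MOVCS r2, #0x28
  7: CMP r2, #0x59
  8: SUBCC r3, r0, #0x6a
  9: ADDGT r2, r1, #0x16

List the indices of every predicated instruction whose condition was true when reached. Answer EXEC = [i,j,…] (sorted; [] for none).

[0] flags=0011 → (cmp)
[1] flags=0011 PL?T → r0=0x3d
[2] flags=0011 EQ?F → skip
[3] flags=0000 → (cmp)
[4] flags=0000 CC?T → r2=0xc5
[5] flags=0000 CC?T → r3=0xaa
[6] flags=0000 CS?F → skip
[7] flags=0011 → (cmp)
[8] flags=0011 CC?F → skip
[9] flags=0011 GT?F → skip

EXEC = [1,4,5]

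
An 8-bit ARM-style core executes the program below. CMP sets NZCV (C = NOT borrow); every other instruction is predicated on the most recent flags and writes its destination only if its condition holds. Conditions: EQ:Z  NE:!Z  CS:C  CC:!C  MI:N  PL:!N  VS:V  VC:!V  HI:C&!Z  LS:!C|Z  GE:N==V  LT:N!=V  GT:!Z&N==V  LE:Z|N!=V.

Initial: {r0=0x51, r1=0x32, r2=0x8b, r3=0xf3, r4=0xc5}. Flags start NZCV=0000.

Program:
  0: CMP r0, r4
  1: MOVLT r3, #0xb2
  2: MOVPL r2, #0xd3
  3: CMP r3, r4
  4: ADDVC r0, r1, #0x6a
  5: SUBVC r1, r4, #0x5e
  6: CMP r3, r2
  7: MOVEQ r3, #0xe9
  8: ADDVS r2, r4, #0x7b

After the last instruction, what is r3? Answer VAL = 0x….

[0] flags=1001 → (cmp)
[1] flags=1001 LT?F → skip
[2] flags=1001 PL?F → skip
[3] flags=0010 → (cmp)
[4] flags=0010 VC?T → r0=0x9c
[5] flags=0010 VC?T → r1=0x67
[6] flags=0010 → (cmp)
[7] flags=0010 EQ?F → skip
[8] flags=0010 VS?F → skip

VAL = 0xf3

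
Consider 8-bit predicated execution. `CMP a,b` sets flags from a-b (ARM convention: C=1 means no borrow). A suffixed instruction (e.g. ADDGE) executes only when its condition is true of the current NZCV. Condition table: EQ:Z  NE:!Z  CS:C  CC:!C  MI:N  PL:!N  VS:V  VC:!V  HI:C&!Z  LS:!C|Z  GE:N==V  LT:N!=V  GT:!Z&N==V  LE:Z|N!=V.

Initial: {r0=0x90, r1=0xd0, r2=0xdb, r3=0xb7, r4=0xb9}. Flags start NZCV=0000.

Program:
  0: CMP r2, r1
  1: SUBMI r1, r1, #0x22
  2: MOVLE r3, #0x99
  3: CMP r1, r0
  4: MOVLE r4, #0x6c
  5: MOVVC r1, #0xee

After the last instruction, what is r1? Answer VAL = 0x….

VAL = 0xee

0: ✓ CMP  NZCV=0010
1: · SUBMI
2: · MOVLE
3: ✓ CMP  NZCV=0010
4: · MOVLE
5: ✓ MOVVC  r1←0xee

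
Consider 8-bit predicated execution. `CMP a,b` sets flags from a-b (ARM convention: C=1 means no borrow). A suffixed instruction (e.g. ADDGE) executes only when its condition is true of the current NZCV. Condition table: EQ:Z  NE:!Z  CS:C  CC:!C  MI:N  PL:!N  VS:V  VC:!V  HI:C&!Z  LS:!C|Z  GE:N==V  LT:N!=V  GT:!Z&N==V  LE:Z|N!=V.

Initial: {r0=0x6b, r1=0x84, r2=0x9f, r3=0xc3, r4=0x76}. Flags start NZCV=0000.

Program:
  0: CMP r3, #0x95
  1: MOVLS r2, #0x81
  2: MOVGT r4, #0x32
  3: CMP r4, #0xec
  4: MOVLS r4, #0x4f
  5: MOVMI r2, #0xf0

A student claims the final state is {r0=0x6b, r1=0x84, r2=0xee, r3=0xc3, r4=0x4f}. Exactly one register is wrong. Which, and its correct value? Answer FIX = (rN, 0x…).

0: ✓ CMP  NZCV=0010
1: · MOVLS
2: ✓ MOVGT  r4←0x32
3: ✓ CMP  NZCV=0000
4: ✓ MOVLS  r4←0x4f
5: · MOVMI

FIX = (r2, 0x9f)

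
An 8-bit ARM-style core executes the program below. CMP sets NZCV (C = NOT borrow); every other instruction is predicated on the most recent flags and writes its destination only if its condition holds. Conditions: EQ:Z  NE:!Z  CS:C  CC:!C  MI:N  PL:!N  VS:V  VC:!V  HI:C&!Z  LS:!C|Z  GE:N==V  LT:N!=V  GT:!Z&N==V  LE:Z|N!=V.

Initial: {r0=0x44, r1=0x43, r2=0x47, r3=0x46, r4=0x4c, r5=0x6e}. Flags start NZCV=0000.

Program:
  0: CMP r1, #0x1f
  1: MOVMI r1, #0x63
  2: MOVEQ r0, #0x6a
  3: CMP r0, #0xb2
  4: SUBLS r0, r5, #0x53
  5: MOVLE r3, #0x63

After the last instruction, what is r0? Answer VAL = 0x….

0: ✓ CMP  NZCV=0010
1: · MOVMI
2: · MOVEQ
3: ✓ CMP  NZCV=1001
4: ✓ SUBLS  r0←0x1b
5: · MOVLE

VAL = 0x1b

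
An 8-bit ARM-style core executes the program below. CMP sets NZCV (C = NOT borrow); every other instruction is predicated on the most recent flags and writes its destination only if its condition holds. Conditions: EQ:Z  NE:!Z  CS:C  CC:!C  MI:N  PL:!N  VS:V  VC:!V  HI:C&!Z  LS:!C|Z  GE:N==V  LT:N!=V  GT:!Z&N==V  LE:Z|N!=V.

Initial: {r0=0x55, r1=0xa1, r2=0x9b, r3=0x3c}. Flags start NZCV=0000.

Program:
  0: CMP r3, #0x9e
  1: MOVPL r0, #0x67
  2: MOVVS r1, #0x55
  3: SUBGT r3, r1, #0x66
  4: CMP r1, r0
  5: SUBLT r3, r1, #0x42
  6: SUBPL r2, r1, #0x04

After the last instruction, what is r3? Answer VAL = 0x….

[0] flags=1001 → (cmp)
[1] flags=1001 PL?F → skip
[2] flags=1001 VS?T → r1=0x55
[3] flags=1001 GT?T → r3=0xef
[4] flags=0110 → (cmp)
[5] flags=0110 LT?F → skip
[6] flags=0110 PL?T → r2=0x51

VAL = 0xef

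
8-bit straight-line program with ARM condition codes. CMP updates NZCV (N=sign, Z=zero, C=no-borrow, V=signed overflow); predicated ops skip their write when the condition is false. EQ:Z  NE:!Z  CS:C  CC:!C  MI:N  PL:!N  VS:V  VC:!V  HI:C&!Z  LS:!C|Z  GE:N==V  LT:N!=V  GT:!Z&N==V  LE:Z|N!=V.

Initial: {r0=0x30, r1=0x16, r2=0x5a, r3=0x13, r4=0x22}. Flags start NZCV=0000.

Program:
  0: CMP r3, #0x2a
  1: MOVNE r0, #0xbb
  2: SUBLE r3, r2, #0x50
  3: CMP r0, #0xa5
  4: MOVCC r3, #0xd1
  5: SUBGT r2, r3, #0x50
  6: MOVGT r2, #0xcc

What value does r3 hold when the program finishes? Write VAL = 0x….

0: ✓ CMP  NZCV=1000
1: ✓ MOVNE  r0←0xbb
2: ✓ SUBLE  r3←0x0a
3: ✓ CMP  NZCV=0010
4: · MOVCC
5: ✓ SUBGT  r2←0xba
6: ✓ MOVGT  r2←0xcc

VAL = 0x0a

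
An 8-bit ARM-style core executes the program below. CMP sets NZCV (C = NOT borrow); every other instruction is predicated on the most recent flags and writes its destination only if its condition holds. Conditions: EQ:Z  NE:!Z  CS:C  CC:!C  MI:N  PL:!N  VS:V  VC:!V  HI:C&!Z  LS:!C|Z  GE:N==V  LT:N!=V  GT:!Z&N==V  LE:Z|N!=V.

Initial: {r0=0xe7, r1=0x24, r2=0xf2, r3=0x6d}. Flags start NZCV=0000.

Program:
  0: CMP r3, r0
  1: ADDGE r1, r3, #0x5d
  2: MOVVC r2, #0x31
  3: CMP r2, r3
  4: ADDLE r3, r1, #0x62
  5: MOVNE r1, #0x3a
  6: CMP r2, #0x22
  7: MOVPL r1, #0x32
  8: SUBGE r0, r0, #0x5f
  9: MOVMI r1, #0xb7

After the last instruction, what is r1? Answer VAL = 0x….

VAL = 0xb7

0: ✓ CMP  NZCV=1001
1: ✓ ADDGE  r1←0xca
2: · MOVVC
3: ✓ CMP  NZCV=1010
4: ✓ ADDLE  r3←0x2c
5: ✓ MOVNE  r1←0x3a
6: ✓ CMP  NZCV=1010
7: · MOVPL
8: · SUBGE
9: ✓ MOVMI  r1←0xb7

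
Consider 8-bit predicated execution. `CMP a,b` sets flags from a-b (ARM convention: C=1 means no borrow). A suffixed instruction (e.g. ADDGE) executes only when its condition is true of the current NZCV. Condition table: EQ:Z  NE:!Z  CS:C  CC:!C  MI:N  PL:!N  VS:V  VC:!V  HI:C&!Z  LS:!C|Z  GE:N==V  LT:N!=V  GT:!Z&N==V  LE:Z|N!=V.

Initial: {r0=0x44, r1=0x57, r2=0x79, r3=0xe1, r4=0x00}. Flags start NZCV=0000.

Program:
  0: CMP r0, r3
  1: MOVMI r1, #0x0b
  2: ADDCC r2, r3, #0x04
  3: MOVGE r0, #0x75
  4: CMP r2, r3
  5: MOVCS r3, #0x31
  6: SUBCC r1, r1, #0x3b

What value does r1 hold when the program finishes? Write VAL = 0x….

[0] flags=0000 → (cmp)
[1] flags=0000 MI?F → skip
[2] flags=0000 CC?T → r2=0xe5
[3] flags=0000 GE?T → r0=0x75
[4] flags=0010 → (cmp)
[5] flags=0010 CS?T → r3=0x31
[6] flags=0010 CC?F → skip

VAL = 0x57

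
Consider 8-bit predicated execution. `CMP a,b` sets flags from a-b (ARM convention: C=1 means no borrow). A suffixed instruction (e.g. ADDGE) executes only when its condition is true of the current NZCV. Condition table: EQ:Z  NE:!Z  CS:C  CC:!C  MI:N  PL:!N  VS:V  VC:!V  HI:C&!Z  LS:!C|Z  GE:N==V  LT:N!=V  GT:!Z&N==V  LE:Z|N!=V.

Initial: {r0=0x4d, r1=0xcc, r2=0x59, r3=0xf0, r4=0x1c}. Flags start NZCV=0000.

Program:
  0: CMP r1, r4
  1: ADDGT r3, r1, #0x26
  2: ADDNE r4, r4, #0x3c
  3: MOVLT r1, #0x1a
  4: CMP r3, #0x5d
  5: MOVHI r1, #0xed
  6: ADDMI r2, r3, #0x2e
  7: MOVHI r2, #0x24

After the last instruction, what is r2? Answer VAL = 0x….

[0] flags=1010 → (cmp)
[1] flags=1010 GT?F → skip
[2] flags=1010 NE?T → r4=0x58
[3] flags=1010 LT?T → r1=0x1a
[4] flags=1010 → (cmp)
[5] flags=1010 HI?T → r1=0xed
[6] flags=1010 MI?T → r2=0x1e
[7] flags=1010 HI?T → r2=0x24

VAL = 0x24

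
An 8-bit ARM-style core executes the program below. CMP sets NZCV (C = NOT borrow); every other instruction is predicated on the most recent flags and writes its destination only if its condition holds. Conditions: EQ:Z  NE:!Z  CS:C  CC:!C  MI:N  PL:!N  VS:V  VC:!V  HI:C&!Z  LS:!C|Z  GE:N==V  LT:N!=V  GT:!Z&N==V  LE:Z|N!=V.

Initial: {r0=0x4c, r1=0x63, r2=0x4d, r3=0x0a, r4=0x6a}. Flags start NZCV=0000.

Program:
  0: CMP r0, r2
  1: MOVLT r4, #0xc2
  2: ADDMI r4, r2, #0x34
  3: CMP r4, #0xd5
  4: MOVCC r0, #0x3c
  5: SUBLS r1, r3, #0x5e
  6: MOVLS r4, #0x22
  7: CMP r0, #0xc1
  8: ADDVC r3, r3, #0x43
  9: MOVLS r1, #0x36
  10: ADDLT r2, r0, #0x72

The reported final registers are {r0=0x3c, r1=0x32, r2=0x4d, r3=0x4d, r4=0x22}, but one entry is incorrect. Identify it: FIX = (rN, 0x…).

0: ✓ CMP  NZCV=1000
1: ✓ MOVLT  r4←0xc2
2: ✓ ADDMI  r4←0x81
3: ✓ CMP  NZCV=1000
4: ✓ MOVCC  r0←0x3c
5: ✓ SUBLS  r1←0xac
6: ✓ MOVLS  r4←0x22
7: ✓ CMP  NZCV=0000
8: ✓ ADDVC  r3←0x4d
9: ✓ MOVLS  r1←0x36
10: · ADDLT

FIX = (r1, 0x36)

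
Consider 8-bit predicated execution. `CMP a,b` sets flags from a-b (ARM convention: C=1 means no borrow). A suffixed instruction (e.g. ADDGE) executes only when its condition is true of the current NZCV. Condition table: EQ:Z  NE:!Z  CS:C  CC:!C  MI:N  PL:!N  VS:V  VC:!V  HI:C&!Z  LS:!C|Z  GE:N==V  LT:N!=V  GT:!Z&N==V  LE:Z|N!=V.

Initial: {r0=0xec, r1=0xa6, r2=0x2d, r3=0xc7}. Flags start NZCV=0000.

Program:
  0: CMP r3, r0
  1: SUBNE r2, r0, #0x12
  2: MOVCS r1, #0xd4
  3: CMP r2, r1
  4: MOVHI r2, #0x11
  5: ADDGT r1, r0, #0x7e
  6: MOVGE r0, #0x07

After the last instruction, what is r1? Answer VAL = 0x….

VAL = 0x6a

[0] flags=1000 → (cmp)
[1] flags=1000 NE?T → r2=0xda
[2] flags=1000 CS?F → skip
[3] flags=0010 → (cmp)
[4] flags=0010 HI?T → r2=0x11
[5] flags=0010 GT?T → r1=0x6a
[6] flags=0010 GE?T → r0=0x07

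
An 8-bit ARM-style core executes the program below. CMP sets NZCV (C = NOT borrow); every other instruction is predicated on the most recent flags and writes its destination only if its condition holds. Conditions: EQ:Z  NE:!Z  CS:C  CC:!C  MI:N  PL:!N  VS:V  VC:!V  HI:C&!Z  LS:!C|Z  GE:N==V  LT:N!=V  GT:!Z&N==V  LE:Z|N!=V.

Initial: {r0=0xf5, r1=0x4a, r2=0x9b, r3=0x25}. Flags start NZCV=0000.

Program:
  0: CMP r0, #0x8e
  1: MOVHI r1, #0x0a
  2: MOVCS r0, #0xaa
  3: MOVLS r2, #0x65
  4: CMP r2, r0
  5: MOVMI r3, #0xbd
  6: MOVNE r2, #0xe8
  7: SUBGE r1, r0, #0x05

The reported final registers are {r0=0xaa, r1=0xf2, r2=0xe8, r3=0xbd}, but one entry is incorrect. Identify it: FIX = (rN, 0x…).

FIX = (r1, 0x0a)

0: ✓ CMP  NZCV=0010
1: ✓ MOVHI  r1←0x0a
2: ✓ MOVCS  r0←0xaa
3: · MOVLS
4: ✓ CMP  NZCV=1000
5: ✓ MOVMI  r3←0xbd
6: ✓ MOVNE  r2←0xe8
7: · SUBGE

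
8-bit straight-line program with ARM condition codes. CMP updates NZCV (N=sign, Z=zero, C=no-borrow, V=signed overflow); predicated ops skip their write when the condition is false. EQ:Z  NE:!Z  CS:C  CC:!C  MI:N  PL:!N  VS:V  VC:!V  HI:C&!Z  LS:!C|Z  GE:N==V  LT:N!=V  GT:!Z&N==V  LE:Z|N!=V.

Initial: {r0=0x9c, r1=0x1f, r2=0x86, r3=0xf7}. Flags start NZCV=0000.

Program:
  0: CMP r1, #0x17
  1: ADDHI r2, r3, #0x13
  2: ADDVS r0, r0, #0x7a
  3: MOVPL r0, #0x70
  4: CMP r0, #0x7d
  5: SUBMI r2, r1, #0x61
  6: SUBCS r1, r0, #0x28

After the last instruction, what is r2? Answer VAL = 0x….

VAL = 0xbe

[0] flags=0010 → (cmp)
[1] flags=0010 HI?T → r2=0x0a
[2] flags=0010 VS?F → skip
[3] flags=0010 PL?T → r0=0x70
[4] flags=1000 → (cmp)
[5] flags=1000 MI?T → r2=0xbe
[6] flags=1000 CS?F → skip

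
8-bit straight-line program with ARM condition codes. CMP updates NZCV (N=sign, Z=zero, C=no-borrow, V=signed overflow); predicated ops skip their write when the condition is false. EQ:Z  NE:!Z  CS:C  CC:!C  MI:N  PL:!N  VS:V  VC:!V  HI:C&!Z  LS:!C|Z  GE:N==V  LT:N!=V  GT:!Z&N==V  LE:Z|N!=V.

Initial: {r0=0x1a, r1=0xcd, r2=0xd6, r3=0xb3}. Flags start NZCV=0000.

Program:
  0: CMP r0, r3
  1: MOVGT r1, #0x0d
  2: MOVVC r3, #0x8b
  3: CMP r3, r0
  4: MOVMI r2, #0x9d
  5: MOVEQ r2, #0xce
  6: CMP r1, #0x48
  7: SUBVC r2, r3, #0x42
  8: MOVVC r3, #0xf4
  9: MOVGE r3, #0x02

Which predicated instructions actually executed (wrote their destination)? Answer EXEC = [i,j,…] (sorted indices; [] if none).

EXEC = [1,2,7,8]

0: ✓ CMP  NZCV=0000
1: ✓ MOVGT  r1←0x0d
2: ✓ MOVVC  r3←0x8b
3: ✓ CMP  NZCV=0011
4: · MOVMI
5: · MOVEQ
6: ✓ CMP  NZCV=1000
7: ✓ SUBVC  r2←0x49
8: ✓ MOVVC  r3←0xf4
9: · MOVGE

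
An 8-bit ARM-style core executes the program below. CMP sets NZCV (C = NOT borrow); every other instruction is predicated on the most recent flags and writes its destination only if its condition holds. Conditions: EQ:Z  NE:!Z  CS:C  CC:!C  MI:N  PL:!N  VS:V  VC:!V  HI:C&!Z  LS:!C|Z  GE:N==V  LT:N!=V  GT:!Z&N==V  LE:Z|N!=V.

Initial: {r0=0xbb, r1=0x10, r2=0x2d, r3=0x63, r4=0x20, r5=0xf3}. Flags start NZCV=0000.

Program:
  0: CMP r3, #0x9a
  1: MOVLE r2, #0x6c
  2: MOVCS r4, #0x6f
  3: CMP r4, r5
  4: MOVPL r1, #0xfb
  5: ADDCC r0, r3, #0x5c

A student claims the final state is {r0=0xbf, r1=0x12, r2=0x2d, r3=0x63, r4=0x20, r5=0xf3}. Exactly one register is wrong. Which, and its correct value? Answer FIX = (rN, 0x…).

FIX = (r1, 0xfb)

[0] flags=1001 → (cmp)
[1] flags=1001 LE?F → skip
[2] flags=1001 CS?F → skip
[3] flags=0000 → (cmp)
[4] flags=0000 PL?T → r1=0xfb
[5] flags=0000 CC?T → r0=0xbf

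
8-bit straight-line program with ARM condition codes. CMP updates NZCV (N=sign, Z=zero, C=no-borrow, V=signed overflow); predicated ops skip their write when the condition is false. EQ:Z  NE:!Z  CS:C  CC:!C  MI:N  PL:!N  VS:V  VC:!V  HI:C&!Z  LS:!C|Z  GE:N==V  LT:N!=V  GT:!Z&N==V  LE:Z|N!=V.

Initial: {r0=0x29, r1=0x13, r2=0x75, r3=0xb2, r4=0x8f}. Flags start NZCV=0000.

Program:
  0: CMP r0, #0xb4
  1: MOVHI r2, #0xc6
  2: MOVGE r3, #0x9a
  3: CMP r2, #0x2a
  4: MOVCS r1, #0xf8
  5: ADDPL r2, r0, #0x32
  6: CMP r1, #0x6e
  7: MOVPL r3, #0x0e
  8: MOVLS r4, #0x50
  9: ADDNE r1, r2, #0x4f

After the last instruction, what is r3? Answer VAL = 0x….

VAL = 0x9a

[0] flags=0000 → (cmp)
[1] flags=0000 HI?F → skip
[2] flags=0000 GE?T → r3=0x9a
[3] flags=0010 → (cmp)
[4] flags=0010 CS?T → r1=0xf8
[5] flags=0010 PL?T → r2=0x5b
[6] flags=1010 → (cmp)
[7] flags=1010 PL?F → skip
[8] flags=1010 LS?F → skip
[9] flags=1010 NE?T → r1=0xaa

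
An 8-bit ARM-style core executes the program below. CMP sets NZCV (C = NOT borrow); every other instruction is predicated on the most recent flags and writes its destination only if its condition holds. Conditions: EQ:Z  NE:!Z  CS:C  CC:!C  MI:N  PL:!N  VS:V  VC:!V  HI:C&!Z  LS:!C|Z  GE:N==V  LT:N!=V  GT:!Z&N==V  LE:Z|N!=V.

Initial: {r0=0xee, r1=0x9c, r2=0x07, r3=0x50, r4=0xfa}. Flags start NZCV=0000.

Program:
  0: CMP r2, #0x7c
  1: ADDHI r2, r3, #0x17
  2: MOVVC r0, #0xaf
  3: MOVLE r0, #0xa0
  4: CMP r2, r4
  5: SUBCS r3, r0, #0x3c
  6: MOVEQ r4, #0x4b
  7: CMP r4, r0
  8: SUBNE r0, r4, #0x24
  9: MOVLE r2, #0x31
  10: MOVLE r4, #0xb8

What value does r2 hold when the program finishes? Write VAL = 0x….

VAL = 0x07

0: ✓ CMP  NZCV=1000
1: · ADDHI
2: ✓ MOVVC  r0←0xaf
3: ✓ MOVLE  r0←0xa0
4: ✓ CMP  NZCV=0000
5: · SUBCS
6: · MOVEQ
7: ✓ CMP  NZCV=0010
8: ✓ SUBNE  r0←0xd6
9: · MOVLE
10: · MOVLE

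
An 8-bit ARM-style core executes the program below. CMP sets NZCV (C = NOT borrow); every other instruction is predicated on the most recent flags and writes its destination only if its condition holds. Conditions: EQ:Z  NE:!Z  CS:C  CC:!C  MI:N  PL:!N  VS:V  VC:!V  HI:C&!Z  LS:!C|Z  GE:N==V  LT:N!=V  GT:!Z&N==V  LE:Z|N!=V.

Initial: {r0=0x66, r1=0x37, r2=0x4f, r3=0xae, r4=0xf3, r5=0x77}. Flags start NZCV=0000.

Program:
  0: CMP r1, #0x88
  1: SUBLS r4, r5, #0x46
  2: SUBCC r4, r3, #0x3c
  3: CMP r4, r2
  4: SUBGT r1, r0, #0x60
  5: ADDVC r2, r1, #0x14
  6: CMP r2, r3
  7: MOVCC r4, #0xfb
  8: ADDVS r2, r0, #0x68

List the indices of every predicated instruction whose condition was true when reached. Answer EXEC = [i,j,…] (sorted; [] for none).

[0] flags=1001 → (cmp)
[1] flags=1001 LS?T → r4=0x31
[2] flags=1001 CC?T → r4=0x72
[3] flags=0010 → (cmp)
[4] flags=0010 GT?T → r1=0x06
[5] flags=0010 VC?T → r2=0x1a
[6] flags=0000 → (cmp)
[7] flags=0000 CC?T → r4=0xfb
[8] flags=0000 VS?F → skip

EXEC = [1,2,4,5,7]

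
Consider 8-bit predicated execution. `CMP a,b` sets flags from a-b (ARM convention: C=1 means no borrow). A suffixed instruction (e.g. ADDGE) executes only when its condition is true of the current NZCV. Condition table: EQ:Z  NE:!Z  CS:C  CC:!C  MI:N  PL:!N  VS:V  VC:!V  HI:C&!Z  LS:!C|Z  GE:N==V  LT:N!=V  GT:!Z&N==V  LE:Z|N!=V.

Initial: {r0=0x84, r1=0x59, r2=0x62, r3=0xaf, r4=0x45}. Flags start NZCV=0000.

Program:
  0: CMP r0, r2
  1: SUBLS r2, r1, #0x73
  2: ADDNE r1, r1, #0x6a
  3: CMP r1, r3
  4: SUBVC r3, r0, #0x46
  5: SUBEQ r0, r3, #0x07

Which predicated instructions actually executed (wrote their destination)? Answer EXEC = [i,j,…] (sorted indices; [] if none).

EXEC = [2,4]

0: ✓ CMP  NZCV=0011
1: · SUBLS
2: ✓ ADDNE  r1←0xc3
3: ✓ CMP  NZCV=0010
4: ✓ SUBVC  r3←0x3e
5: · SUBEQ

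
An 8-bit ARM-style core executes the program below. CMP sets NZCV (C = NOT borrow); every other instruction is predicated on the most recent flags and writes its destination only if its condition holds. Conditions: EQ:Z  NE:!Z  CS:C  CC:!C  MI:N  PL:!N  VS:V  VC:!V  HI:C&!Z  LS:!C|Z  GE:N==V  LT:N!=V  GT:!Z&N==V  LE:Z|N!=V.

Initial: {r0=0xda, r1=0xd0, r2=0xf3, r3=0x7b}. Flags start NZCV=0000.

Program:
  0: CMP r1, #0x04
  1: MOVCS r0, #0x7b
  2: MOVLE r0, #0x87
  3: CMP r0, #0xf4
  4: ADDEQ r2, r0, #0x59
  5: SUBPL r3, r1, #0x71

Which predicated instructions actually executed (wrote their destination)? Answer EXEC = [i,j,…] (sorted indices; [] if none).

EXEC = [1,2]

0: ✓ CMP  NZCV=1010
1: ✓ MOVCS  r0←0x7b
2: ✓ MOVLE  r0←0x87
3: ✓ CMP  NZCV=1000
4: · ADDEQ
5: · SUBPL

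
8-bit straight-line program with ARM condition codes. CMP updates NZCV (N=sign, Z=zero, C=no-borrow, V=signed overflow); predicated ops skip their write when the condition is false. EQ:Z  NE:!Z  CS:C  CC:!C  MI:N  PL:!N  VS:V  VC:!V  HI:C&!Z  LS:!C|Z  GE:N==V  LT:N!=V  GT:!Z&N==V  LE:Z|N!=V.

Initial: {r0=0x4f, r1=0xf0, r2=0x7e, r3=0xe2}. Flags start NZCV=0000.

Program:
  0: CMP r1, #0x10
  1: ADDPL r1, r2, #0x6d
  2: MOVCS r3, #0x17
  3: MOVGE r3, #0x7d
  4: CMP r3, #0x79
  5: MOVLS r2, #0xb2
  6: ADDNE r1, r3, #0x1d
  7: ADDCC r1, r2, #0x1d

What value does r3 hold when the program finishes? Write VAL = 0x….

[0] flags=1010 → (cmp)
[1] flags=1010 PL?F → skip
[2] flags=1010 CS?T → r3=0x17
[3] flags=1010 GE?F → skip
[4] flags=1000 → (cmp)
[5] flags=1000 LS?T → r2=0xb2
[6] flags=1000 NE?T → r1=0x34
[7] flags=1000 CC?T → r1=0xcf

VAL = 0x17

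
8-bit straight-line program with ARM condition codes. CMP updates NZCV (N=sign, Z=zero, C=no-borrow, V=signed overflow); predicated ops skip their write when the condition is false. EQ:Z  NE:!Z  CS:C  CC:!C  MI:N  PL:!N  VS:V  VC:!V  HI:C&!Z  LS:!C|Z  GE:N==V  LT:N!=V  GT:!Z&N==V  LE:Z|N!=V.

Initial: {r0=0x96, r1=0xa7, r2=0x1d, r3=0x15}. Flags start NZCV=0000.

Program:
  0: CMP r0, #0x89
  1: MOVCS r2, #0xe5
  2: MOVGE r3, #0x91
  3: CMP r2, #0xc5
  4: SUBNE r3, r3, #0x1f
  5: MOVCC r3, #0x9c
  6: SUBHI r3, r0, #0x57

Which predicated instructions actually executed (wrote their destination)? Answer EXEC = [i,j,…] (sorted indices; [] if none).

EXEC = [1,2,4,6]

[0] flags=0010 → (cmp)
[1] flags=0010 CS?T → r2=0xe5
[2] flags=0010 GE?T → r3=0x91
[3] flags=0010 → (cmp)
[4] flags=0010 NE?T → r3=0x72
[5] flags=0010 CC?F → skip
[6] flags=0010 HI?T → r3=0x3f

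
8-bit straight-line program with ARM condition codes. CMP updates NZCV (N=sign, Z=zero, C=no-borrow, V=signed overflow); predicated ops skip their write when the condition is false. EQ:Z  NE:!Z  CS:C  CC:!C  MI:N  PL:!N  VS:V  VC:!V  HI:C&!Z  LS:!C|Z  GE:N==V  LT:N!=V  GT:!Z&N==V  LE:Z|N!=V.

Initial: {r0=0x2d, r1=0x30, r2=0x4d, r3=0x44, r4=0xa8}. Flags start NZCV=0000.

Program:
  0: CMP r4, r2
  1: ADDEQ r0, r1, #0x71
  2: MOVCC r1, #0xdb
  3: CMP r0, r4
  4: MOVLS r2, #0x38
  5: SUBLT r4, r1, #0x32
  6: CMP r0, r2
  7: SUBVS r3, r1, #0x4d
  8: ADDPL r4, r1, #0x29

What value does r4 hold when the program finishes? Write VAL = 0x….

VAL = 0xa8

[0] flags=0011 → (cmp)
[1] flags=0011 EQ?F → skip
[2] flags=0011 CC?F → skip
[3] flags=1001 → (cmp)
[4] flags=1001 LS?T → r2=0x38
[5] flags=1001 LT?F → skip
[6] flags=1000 → (cmp)
[7] flags=1000 VS?F → skip
[8] flags=1000 PL?F → skip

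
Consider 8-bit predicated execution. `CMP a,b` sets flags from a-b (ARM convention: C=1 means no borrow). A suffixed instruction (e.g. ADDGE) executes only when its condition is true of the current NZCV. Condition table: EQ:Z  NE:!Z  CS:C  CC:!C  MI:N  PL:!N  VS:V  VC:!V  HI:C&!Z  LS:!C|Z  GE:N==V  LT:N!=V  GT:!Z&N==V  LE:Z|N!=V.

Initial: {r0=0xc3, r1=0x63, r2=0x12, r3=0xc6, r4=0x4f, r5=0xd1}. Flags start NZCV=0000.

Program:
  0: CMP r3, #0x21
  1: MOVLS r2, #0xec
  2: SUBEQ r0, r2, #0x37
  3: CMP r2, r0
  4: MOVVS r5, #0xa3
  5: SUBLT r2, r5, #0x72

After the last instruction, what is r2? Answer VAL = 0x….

VAL = 0x12

[0] flags=1010 → (cmp)
[1] flags=1010 LS?F → skip
[2] flags=1010 EQ?F → skip
[3] flags=0000 → (cmp)
[4] flags=0000 VS?F → skip
[5] flags=0000 LT?F → skip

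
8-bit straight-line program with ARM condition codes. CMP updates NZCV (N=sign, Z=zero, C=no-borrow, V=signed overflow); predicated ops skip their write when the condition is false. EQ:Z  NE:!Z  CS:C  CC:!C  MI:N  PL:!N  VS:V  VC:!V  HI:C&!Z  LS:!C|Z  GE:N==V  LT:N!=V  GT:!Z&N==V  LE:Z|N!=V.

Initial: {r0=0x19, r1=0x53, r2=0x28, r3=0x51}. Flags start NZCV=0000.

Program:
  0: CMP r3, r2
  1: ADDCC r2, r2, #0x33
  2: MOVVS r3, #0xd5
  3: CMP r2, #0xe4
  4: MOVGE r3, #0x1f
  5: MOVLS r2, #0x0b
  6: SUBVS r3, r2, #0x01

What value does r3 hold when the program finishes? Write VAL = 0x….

VAL = 0x1f

[0] flags=0010 → (cmp)
[1] flags=0010 CC?F → skip
[2] flags=0010 VS?F → skip
[3] flags=0000 → (cmp)
[4] flags=0000 GE?T → r3=0x1f
[5] flags=0000 LS?T → r2=0x0b
[6] flags=0000 VS?F → skip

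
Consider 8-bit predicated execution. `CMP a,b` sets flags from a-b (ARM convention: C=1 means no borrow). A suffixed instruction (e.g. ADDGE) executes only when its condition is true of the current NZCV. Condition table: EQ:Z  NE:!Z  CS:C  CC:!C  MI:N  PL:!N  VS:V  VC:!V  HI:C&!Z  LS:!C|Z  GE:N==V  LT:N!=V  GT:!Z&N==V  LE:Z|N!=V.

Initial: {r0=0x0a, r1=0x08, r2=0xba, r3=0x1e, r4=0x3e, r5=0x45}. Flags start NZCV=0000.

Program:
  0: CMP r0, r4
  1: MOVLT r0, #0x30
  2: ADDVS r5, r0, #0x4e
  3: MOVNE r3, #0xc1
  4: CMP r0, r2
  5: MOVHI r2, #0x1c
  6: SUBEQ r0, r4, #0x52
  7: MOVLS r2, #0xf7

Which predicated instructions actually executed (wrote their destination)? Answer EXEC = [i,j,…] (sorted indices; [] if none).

EXEC = [1,3,7]

[0] flags=1000 → (cmp)
[1] flags=1000 LT?T → r0=0x30
[2] flags=1000 VS?F → skip
[3] flags=1000 NE?T → r3=0xc1
[4] flags=0000 → (cmp)
[5] flags=0000 HI?F → skip
[6] flags=0000 EQ?F → skip
[7] flags=0000 LS?T → r2=0xf7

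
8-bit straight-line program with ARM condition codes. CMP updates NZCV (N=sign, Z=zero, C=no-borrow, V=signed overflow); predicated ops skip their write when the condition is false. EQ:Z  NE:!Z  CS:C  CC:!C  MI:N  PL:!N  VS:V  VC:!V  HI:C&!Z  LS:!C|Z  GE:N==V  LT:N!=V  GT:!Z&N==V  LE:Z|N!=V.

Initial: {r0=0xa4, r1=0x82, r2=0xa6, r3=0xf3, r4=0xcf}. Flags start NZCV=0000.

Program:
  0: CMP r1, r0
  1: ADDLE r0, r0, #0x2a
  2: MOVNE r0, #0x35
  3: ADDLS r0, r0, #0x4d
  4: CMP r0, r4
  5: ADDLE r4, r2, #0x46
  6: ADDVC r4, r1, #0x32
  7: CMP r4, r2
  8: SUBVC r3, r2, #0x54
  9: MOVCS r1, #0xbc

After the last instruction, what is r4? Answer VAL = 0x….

VAL = 0xb4

0: ✓ CMP  NZCV=1000
1: ✓ ADDLE  r0←0xce
2: ✓ MOVNE  r0←0x35
3: ✓ ADDLS  r0←0x82
4: ✓ CMP  NZCV=1000
5: ✓ ADDLE  r4←0xec
6: ✓ ADDVC  r4←0xb4
7: ✓ CMP  NZCV=0010
8: ✓ SUBVC  r3←0x52
9: ✓ MOVCS  r1←0xbc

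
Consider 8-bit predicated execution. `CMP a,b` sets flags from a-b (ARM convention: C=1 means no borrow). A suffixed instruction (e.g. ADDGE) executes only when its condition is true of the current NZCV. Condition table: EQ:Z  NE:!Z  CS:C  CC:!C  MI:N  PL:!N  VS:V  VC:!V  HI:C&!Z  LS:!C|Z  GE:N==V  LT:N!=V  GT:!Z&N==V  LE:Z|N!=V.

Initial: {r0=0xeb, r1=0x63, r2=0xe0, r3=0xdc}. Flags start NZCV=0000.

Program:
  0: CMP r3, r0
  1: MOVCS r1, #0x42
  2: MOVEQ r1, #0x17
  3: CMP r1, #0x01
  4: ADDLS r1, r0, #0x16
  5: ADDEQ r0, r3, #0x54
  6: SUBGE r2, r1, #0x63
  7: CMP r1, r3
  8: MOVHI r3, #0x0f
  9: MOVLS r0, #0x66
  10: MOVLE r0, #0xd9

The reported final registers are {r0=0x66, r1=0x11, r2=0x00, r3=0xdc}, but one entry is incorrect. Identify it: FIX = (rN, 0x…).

FIX = (r1, 0x63)

0: ✓ CMP  NZCV=1000
1: · MOVCS
2: · MOVEQ
3: ✓ CMP  NZCV=0010
4: · ADDLS
5: · ADDEQ
6: ✓ SUBGE  r2←0x00
7: ✓ CMP  NZCV=1001
8: · MOVHI
9: ✓ MOVLS  r0←0x66
10: · MOVLE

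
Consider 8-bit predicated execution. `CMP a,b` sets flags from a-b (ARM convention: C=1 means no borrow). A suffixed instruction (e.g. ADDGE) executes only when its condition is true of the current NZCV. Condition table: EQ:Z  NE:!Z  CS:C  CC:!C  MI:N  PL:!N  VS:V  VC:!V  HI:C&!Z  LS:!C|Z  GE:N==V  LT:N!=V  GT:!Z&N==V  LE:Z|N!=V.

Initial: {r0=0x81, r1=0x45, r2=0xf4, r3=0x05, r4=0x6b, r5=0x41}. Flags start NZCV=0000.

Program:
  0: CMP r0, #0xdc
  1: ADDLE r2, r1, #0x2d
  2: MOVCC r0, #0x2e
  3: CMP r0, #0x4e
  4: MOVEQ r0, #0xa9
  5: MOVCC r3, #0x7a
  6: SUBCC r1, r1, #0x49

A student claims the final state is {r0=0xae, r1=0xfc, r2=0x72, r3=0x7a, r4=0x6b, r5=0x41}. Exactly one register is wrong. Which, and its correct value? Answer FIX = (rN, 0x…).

FIX = (r0, 0x2e)

[0] flags=1000 → (cmp)
[1] flags=1000 LE?T → r2=0x72
[2] flags=1000 CC?T → r0=0x2e
[3] flags=1000 → (cmp)
[4] flags=1000 EQ?F → skip
[5] flags=1000 CC?T → r3=0x7a
[6] flags=1000 CC?T → r1=0xfc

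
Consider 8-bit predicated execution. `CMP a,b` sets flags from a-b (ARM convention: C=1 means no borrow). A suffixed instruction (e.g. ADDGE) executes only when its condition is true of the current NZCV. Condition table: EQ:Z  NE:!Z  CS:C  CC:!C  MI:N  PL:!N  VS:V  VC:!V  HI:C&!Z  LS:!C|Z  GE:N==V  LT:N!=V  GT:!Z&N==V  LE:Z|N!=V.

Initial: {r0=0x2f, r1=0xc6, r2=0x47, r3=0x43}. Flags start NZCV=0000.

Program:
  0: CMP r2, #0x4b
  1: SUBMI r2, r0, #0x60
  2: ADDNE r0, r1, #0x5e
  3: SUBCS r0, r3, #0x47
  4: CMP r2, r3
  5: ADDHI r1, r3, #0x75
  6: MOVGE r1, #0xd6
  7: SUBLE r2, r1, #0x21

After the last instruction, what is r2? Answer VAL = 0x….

VAL = 0x97

0: ✓ CMP  NZCV=1000
1: ✓ SUBMI  r2←0xcf
2: ✓ ADDNE  r0←0x24
3: · SUBCS
4: ✓ CMP  NZCV=1010
5: ✓ ADDHI  r1←0xb8
6: · MOVGE
7: ✓ SUBLE  r2←0x97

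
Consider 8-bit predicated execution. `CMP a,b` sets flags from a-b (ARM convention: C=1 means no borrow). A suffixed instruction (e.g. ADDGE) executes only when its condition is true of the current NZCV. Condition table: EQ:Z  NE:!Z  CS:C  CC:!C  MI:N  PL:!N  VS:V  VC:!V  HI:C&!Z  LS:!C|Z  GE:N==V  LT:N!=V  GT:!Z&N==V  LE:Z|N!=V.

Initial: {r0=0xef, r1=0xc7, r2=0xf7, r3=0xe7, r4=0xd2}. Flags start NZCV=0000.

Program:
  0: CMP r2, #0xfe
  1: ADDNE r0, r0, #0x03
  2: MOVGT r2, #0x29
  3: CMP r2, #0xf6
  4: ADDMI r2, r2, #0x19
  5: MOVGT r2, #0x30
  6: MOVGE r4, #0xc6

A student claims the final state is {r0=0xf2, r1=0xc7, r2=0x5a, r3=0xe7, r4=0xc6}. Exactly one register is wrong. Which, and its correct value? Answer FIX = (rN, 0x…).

FIX = (r2, 0x30)

0: ✓ CMP  NZCV=1000
1: ✓ ADDNE  r0←0xf2
2: · MOVGT
3: ✓ CMP  NZCV=0010
4: · ADDMI
5: ✓ MOVGT  r2←0x30
6: ✓ MOVGE  r4←0xc6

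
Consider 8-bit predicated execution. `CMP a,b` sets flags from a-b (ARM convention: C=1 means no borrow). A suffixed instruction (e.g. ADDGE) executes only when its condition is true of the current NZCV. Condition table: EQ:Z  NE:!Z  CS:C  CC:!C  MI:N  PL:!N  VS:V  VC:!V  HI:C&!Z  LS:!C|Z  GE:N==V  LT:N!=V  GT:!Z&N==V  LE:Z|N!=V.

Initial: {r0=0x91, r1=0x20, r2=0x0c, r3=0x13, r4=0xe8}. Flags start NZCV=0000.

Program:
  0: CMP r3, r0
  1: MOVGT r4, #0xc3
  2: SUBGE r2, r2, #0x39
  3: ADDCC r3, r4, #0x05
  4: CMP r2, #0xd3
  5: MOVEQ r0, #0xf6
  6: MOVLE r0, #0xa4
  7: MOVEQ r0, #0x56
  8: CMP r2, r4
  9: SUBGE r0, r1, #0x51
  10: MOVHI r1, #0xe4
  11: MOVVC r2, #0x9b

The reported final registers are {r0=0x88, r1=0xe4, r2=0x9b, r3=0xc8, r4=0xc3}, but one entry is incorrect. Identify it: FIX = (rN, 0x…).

[0] flags=1001 → (cmp)
[1] flags=1001 GT?T → r4=0xc3
[2] flags=1001 GE?T → r2=0xd3
[3] flags=1001 CC?T → r3=0xc8
[4] flags=0110 → (cmp)
[5] flags=0110 EQ?T → r0=0xf6
[6] flags=0110 LE?T → r0=0xa4
[7] flags=0110 EQ?T → r0=0x56
[8] flags=0010 → (cmp)
[9] flags=0010 GE?T → r0=0xcf
[10] flags=0010 HI?T → r1=0xe4
[11] flags=0010 VC?T → r2=0x9b

FIX = (r0, 0xcf)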